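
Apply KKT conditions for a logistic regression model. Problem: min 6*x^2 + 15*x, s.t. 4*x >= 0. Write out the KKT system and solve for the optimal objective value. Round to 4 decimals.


Step 1: Try lambda = 0 (constraint inactive).
x_unc = -15/(2*6) = -1.25
Check: 4*-1.25 = -5.0 < 0 -- violated!
Step 2: Constraint must be active: 4*x = 0
x* = 0/4 = 0.0
lambda = (2*6*0.0 + 15)/4 = 3.75
Step 3: Compute optimal value.
f(x*) = 6*0.0^2 + 15*0.0 = 0.0


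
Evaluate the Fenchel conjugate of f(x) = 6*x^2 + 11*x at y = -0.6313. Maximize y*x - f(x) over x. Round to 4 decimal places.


f*(y) = sup_x {y*x - a*x^2 - b*x} = sup_x {(y-b)*x - a*x^2}
FOC: (y - b) - 2a*x = 0 => x* = (y - b)/(2a)
x* = (-0.6313 - 11)/(2*6) = -0.9693
f*(-0.6313) = (y-b)^2/(4a) = (-0.6313 - 11)^2/(4*6)
= 135.2871/24 = 5.637


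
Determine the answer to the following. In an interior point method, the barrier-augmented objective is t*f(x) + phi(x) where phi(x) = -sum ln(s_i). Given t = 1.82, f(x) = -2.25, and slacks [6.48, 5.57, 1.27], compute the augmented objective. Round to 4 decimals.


Step 1: Compute log-barrier.
ln values: [1.8687, 1.7174, 0.239]
phi = -(1.8687 + 1.7174 + 0.239) = -3.8251
Step 2: Compute augmented objective.
t*f(x) = 1.82*-2.25 = -4.095
Total = -4.095 - 3.8251 = -7.9201


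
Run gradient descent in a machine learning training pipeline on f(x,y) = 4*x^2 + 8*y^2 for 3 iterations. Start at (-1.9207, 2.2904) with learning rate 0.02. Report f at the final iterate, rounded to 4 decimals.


Gradient descent on f(x,y) = 4*x^2 + 8*y^2.
Starting point: (-1.9207, 2.2904), alpha = 0.02
Step 1: grad_x = 2*4*-1.9207 = -15.3656, grad_y = 2*8*2.2904 = 36.6464
  x_1 = -1.9207 - 0.02*-15.3656 = -1.6134
  y_1 = 2.2904 - 0.02*36.6464 = 1.5575
Step 2: grad_x = 2*4*-1.6134 = -12.9071, grad_y = 2*8*1.5575 = 24.9196
  x_2 = -1.6134 - 0.02*-12.9071 = -1.3552
  y_2 = 1.5575 - 0.02*24.9196 = 1.0591
Step 3: grad_x = 2*4*-1.3552 = -10.842, grad_y = 2*8*1.0591 = 16.9453
  x_3 = -1.3552 - 0.02*-10.842 = -1.1384
  y_3 = 1.0591 - 0.02*16.9453 = 0.7202
f(-1.1384, 0.7202) = 4*(-1.1384)^2 + 8*0.7202^2 = 9.3331


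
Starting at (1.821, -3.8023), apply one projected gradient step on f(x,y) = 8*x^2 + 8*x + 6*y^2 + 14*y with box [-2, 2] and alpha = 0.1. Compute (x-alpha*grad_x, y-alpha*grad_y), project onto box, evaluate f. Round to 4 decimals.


Step 1: Compute gradient at (1.821, -3.8023).
grad_x = 2*8*1.821 + 8 = 37.136
grad_y = 2*6*-3.8023 + 14 = -31.6276
Step 2: Gradient step.
x_raw = 1.821 - 0.1*37.136 = -1.8926
y_raw = -3.8023 - 0.1*-31.6276 = -0.6395
Step 3: Project onto [-2, 2].
x_proj = clip(-1.8926) = -1.8926
y_proj = clip(-0.6395) = -0.6395
Step 4: Evaluate f.
f(-1.8926, -0.6395) = 7.0152


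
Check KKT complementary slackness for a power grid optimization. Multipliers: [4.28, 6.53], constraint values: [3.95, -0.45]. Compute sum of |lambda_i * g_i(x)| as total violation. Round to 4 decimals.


KKT complementary slackness check:
lambda_1 * g_1 = 4.28 * 3.95 = 16.906
lambda_2 * g_2 = 6.53 * -0.45 = -2.9385
Total violation = 16.906 + 2.9385 = 19.8445


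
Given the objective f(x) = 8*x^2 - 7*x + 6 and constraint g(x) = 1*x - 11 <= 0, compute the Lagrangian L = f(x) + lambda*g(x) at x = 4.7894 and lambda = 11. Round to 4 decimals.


Step 1: Evaluate f(x).
f(4.7894) = 8*4.7894^2 - 7*4.7894 + 6 = 155.981
Step 2: Evaluate g(x).
g(4.7894) = 1*4.7894 - 11 = -6.2106
Step 3: Compute Lagrangian.
L = 155.981 + 11*-6.2106 = 87.6644


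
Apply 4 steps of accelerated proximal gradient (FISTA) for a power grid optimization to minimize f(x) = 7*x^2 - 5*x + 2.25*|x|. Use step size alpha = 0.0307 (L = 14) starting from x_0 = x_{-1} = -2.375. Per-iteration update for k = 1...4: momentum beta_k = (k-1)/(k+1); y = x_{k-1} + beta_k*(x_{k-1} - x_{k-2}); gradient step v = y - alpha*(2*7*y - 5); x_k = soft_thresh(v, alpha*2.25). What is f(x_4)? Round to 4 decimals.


FISTA on f(x) = 7*x^2 - 5*x + 2.25*|x|
L = 14, alpha = 0.0307
Iteration 1: beta = 0.0, y = -2.375 + 0.0*(-2.375 + 2.375) = -2.375
  grad(y) = -38.25, v = y - alpha*grad = -1.2007
  prox(v) = soft_thresh(-1.2007, 0.0691) = -1.1317
Iteration 2: beta = 0.3333, y = -1.1317 + 0.3333*(-1.1317 + 2.375) = -0.7172
  grad(y) = -15.0408, v = y - alpha*grad = -0.2554
  prox(v) = soft_thresh(-0.2554, 0.0691) = -0.1864
Iteration 3: beta = 0.5, y = -0.1864 + 0.5*(-0.1864 + 1.1317) = 0.2863
  grad(y) = -0.9923, v = y - alpha*grad = 0.3167
  prox(v) = soft_thresh(0.3167, 0.0691) = 0.2477
Iteration 4: beta = 0.6, y = 0.2477 + 0.6*(0.2477 + 0.1864) = 0.5081
  grad(y) = 2.113, v = y - alpha*grad = 0.4432
  prox(v) = soft_thresh(0.4432, 0.0691) = 0.3741
f(x_4) = 7*0.3741^2 - 5*0.3741 + 2.25*|0.3741| = -0.0491


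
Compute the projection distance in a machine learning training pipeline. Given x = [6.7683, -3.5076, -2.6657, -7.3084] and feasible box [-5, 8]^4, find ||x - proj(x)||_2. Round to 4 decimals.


Project each component onto [-5, 8].
clip(6.7683) = 6.7683, clip(-3.5076) = -3.5076, clip(-2.6657) = -2.6657, clip(-7.3084) = -5.0
Projection = [6.7683, -3.5076, -2.6657, -5.0]
Squared diffs: [0.0, 0.0, 0.0, 5.3287]
Distance = sqrt(5.3287) = 2.3084


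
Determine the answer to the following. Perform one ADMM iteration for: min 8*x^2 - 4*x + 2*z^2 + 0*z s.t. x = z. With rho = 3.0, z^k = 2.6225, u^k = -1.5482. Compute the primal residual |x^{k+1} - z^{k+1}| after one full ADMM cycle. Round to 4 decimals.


ADMM iteration with rho = 3.0, z^k = 2.6225, u^k = -1.5482
Step 1: x-update.
Minimize 8*x^2 - 4*x + (3.0/2)*(x - 2.6225 - 1.5482)^2
FOC: (2*8 + 3.0)*x = 4 + 3.0*(2.6225 + 1.5482)
x^{k+1} = 0.8691
Step 2: z-update.
Minimize 2*z^2 + 0*z + (3.0/2)*(0.8691 - z - 1.5482)^2
FOC: (2*2 + 3.0)*z = 0 + 3.0*(0.8691 - 1.5482)
z^{k+1} = -0.2911
Step 3: u-update.
u^{k+1} = -1.5482 + 0.8691 + 0.2911 = -0.3881
Step 4: Primal residual = |0.8691 + 0.2911| = 1.1601


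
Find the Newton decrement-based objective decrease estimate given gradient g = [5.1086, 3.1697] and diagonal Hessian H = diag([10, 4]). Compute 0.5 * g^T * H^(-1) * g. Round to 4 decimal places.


Step 1: H is diagonal, so H^(-1) * g = [0.5109, 0.7924].
Step 2: g^T H^(-1) g = sum_i g_i^2 / H_ii
  = (5.1086)^2/10 + (3.1697)^2/4
  = 2.6098 + 2.5117 = 5.1215
Step 3: Objective decrease = 0.5 * g^T H^(-1) g = 2.5608


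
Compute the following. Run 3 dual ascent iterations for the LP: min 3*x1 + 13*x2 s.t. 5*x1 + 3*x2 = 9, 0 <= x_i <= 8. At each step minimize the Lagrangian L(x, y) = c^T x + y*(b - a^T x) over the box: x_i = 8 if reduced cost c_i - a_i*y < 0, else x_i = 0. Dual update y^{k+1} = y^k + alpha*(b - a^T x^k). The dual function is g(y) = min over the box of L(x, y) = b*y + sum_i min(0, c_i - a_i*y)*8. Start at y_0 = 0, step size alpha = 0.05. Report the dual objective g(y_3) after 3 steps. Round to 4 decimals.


Dual ascent for LP: min 3*x1 + 13*x2, 5*x1 + 3*x2 = 9, 0 <= x_i <= 8
Step 1: y^k = 0.0, reduced costs: (3.0, 13.0)
  x^k = (0.0, 0.0), subgradient = b - a^T x = 9.0
  y^{k+1} = 0.0 + 0.05*9.0 = 0.45
Step 2: y^k = 0.45, reduced costs: (0.75, 11.65)
  x^k = (0.0, 0.0), subgradient = b - a^T x = 9.0
  y^{k+1} = 0.45 + 0.05*9.0 = 0.9
Step 3: y^k = 0.9, reduced costs: (-1.5, 10.3)
  x^k = (8.0, 0.0), subgradient = b - a^T x = -31.0
  y^{k+1} = 0.9 + 0.05*-31.0 = -0.65
Dual objective at y_3 = -0.65: reduced costs (6.25, 14.95), box minimizer x = (0.0, 0.0)
g(y_3) = b*y + (c1 - a1*y)*x1 + (c2 - a2*y)*x2 = 9*(-0.65) + 6.25*0.0 + 14.95*0.0 = -5.85 + 0.0 + 0.0 = -5.85


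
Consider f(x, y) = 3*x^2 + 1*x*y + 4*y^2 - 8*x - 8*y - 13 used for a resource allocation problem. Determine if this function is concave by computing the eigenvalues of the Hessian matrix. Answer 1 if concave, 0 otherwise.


The Hessian of f(x,y) = 3*x^2 + 1*x*y + 4*y^2 - 8*x - 8*y - 13 is:
H = [[6, 1], [1, 8]]
Trace = 6 + 8 = 14
Determinant = 6*8 - (1)^2 = 47
Discriminant = (14)^2 - 4*47 = 8.0
Eigenvalues: lambda_1 = 5.5858, lambda_2 = 8.4142
The function is not concave.

0


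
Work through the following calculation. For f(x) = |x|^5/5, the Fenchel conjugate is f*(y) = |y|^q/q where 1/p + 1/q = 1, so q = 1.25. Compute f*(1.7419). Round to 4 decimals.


The conjugate exponent q satisfies 1/p + 1/q = 1.
p = 5, so q = 5/(5 - 1) = 1.25
|y|^q = 1.7419^1.25 = 2.0011
f*(1.7419) = 2.0011 / 1.25 = 1.6009


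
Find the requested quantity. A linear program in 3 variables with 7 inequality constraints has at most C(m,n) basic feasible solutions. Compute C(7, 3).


Each vertex corresponds to some choice of n active constraints out of m, so the number of vertices is at most C(m, n) = m! / (n!(m-n)!).
m = 7, n = 3
Numerator: 7 * 6 * 5
Denominator: 3! = 6
C(7, 3) = 35


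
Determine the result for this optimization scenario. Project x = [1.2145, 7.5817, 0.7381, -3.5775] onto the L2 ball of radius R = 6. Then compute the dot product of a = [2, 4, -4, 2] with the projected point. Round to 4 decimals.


Step 1: Compute ||x|| (intermediates to 6 decimals).
||x|| = sqrt(1.2145^2 + 7.5817^2 + 0.7381^2 + (-3.5775)^2) = 8.502969
Step 2: Project.
Since ||x|| > R, scale = R/||x|| = 6/8.502969 = 0.705636, proj(x) = scale * x
proj(x) = [0.856995, 5.34992, 0.52083, -2.524413]
Step 3: Dot product.
a^T * proj(x) = 2*0.856995 + 4*5.34992 - 4*0.52083 + 2*(-2.524413) = 15.9815


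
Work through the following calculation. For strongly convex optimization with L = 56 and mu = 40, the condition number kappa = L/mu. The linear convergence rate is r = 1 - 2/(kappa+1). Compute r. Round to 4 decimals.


Step 1: Compute the condition number.
kappa = L/mu = 56/40 = 1.4
Step 2: Compute the convergence rate.
r = 1 - 2/(kappa + 1) = 1 - 2*mu/(L + mu) = (L - mu)/(L + mu) = 16/96 = 0.1667


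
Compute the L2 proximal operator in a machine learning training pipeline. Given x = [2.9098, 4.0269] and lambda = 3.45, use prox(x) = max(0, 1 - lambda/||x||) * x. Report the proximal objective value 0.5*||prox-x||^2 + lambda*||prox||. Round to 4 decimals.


Step 1: Compute ||x||.
||x|| = 4.9682
Step 2: Compute scaling factor.
scale = max(0, 1 - 3.45/4.9682) = 0.3056
Step 3: prox(x) = [0.8892, 1.2305]
||prox(x)|| = 1.5182
Step 4: Proximal objective.
0.5*||prox-x||^2 = 5.9513
lambda*||prox|| = 5.2378
Total = 11.189


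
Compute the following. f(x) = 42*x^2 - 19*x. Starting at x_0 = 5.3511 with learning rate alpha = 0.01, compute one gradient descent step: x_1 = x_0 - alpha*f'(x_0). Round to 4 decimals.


We compute the gradient at x_0 and apply the update.
f'(x) = 84*x - 19
f'(5.3511) = 84*5.3511 - 19 = 430.4924
x_1 = 5.3511 - 0.01*430.4924 = 1.0462


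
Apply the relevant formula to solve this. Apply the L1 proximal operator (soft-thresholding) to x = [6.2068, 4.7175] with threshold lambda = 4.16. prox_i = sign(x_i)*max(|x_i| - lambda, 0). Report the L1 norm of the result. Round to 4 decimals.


Soft-thresholding with lambda = 4.16:
prox(6.2068) = sign(6.2068)*max(|6.2068| - 4.16, 0) = 2.0468
prox(4.7175) = sign(4.7175)*max(|4.7175| - 4.16, 0) = 0.5575
prox(x) = [2.0468, 0.5575]
||prox(x)||_1 = 2.0468 + 0.5575 = 2.6043


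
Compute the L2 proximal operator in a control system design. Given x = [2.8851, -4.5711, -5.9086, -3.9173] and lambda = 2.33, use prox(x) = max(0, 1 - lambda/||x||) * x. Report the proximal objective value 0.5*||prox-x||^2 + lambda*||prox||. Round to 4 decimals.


Step 1: Compute ||x||.
||x|| = 8.9149
Step 2: Compute scaling factor.
scale = max(0, 1 - 2.33/8.9149) = 0.7386
Step 3: prox(x) = [2.1311, -3.3764, -4.3643, -2.8935]
||prox(x)|| = 6.5849
Step 4: Proximal objective.
0.5*||prox-x||^2 = 2.7145
lambda*||prox|| = 15.3428
Total = 18.0573


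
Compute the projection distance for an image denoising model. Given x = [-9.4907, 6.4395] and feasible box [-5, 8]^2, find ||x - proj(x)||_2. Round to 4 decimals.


Project each component onto [-5, 8].
clip(-9.4907) = -5.0, clip(6.4395) = 6.4395
Projection = [-5.0, 6.4395]
Squared diffs: [20.1664, 0.0]
Distance = sqrt(20.1664) = 4.4907


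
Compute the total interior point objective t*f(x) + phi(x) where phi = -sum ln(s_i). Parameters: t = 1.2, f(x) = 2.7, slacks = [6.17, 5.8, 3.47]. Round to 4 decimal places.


Step 1: Compute log-barrier.
ln values: [1.8197, 1.7579, 1.2442]
phi = -(1.8197 + 1.7579 + 1.2442) = -4.8217
Step 2: Compute augmented objective.
t*f(x) = 1.2*2.7 = 3.24
Total = 3.24 - 4.8217 = -1.5817


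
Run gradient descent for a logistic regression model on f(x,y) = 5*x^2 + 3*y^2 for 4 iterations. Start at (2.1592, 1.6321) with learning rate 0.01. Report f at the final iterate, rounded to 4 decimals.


Gradient descent on f(x,y) = 5*x^2 + 3*y^2.
Starting point: (2.1592, 1.6321), alpha = 0.01
Step 1: grad_x = 2*5*2.1592 = 21.592, grad_y = 2*3*1.6321 = 9.7926
  x_1 = 2.1592 - 0.01*21.592 = 1.9433
  y_1 = 1.6321 - 0.01*9.7926 = 1.5342
Step 2: grad_x = 2*5*1.9433 = 19.4328, grad_y = 2*3*1.5342 = 9.205
  x_2 = 1.9433 - 0.01*19.4328 = 1.749
  y_2 = 1.5342 - 0.01*9.205 = 1.4421
Step 3: grad_x = 2*5*1.749 = 17.4895, grad_y = 2*3*1.4421 = 8.6527
  x_3 = 1.749 - 0.01*17.4895 = 1.5741
  y_3 = 1.4421 - 0.01*8.6527 = 1.3556
Step 4: grad_x = 2*5*1.5741 = 15.7406, grad_y = 2*3*1.3556 = 8.1336
  x_4 = 1.5741 - 0.01*15.7406 = 1.4167
  y_4 = 1.3556 - 0.01*8.1336 = 1.2743
f(1.4167, 1.2743) = 5*1.4167^2 + 3*1.2743^2 = 14.9057


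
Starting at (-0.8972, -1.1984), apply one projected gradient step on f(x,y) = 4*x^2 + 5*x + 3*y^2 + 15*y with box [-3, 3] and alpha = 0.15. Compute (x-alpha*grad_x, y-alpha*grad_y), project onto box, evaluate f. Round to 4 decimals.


Step 1: Compute gradient at (-0.8972, -1.1984).
grad_x = 2*4*-0.8972 + 5 = -2.1776
grad_y = 2*3*-1.1984 + 15 = 7.8096
Step 2: Gradient step.
x_raw = -0.8972 - 0.15*-2.1776 = -0.5706
y_raw = -1.1984 - 0.15*7.8096 = -2.3698
Step 3: Project onto [-3, 3].
x_proj = clip(-0.5706) = -0.5706
y_proj = clip(-2.3698) = -2.3698
Step 4: Evaluate f.
f(-0.5706, -2.3698) = -20.2498


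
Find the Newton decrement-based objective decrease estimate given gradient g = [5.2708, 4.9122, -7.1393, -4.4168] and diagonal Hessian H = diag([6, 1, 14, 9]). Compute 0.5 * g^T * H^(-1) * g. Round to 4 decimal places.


Step 1: H is diagonal, so H^(-1) * g = [0.8785, 4.9122, -0.51, -0.4908].
Step 2: g^T H^(-1) g = sum_i g_i^2 / H_ii
  = (5.2708)^2/6 + (4.9122)^2/1 + (-7.1393)^2/14 + (-4.4168)^2/9
  = 4.6302 + 24.1297 + 3.6407 + 2.1676 = 34.5682
Step 3: Objective decrease = 0.5 * g^T H^(-1) g = 17.2841


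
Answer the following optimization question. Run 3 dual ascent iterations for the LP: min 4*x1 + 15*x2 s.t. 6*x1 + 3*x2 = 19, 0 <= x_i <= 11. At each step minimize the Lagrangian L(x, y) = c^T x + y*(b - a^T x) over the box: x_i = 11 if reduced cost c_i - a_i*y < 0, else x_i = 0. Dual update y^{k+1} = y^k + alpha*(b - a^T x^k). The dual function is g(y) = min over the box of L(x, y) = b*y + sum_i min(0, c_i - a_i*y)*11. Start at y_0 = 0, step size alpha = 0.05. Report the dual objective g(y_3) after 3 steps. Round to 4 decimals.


Dual ascent for LP: min 4*x1 + 15*x2, 6*x1 + 3*x2 = 19, 0 <= x_i <= 11
Step 1: y^k = 0.0, reduced costs: (4.0, 15.0)
  x^k = (0.0, 0.0), subgradient = b - a^T x = 19.0
  y^{k+1} = 0.0 + 0.05*19.0 = 0.95
Step 2: y^k = 0.95, reduced costs: (-1.7, 12.15)
  x^k = (11.0, 0.0), subgradient = b - a^T x = -47.0
  y^{k+1} = 0.95 + 0.05*-47.0 = -1.4
Step 3: y^k = -1.4, reduced costs: (12.4, 19.2)
  x^k = (0.0, 0.0), subgradient = b - a^T x = 19.0
  y^{k+1} = -1.4 + 0.05*19.0 = -0.45
Dual objective at y_3 = -0.45: reduced costs (6.7, 16.35), box minimizer x = (0.0, 0.0)
g(y_3) = b*y + (c1 - a1*y)*x1 + (c2 - a2*y)*x2 = 19*(-0.45) + 6.7*0.0 + 16.35*0.0 = -8.55 + 0.0 + 0.0 = -8.55


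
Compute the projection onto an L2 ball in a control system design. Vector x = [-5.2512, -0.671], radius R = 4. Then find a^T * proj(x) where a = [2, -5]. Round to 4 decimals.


Step 1: Compute ||x|| (intermediates to 6 decimals).
||x|| = sqrt((-5.2512)^2 + (-0.671)^2) = 5.293897
Step 2: Project.
Since ||x|| > R, scale = R/||x|| = 4/5.293897 = 0.755587, proj(x) = scale * x
proj(x) = [-3.967738, -0.506999]
Step 3: Dot product.
a^T * proj(x) = 2*(-3.967738) - 5*(-0.506999) = -5.4005


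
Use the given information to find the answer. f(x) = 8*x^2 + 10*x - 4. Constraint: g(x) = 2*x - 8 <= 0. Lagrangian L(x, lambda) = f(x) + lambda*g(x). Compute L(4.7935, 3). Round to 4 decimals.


Step 1: Evaluate f(x).
f(4.7935) = 8*4.7935^2 + 10*4.7935 - 4 = 227.7561
Step 2: Evaluate g(x).
g(4.7935) = 2*4.7935 - 8 = 1.587
Step 3: Compute Lagrangian.
L = 227.7561 + 3*1.587 = 232.5171


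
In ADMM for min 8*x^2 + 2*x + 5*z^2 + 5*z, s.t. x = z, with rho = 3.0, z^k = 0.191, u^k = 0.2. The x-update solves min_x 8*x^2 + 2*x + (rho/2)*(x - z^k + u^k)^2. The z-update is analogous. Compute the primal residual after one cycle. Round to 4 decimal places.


ADMM iteration with rho = 3.0, z^k = 0.191, u^k = 0.2
Step 1: x-update.
Minimize 8*x^2 + 2*x + (3.0/2)*(x - 0.191 + 0.2)^2
FOC: (2*8 + 3.0)*x = -2 + 3.0*(0.191 - 0.2)
x^{k+1} = -0.1067
Step 2: z-update.
Minimize 5*z^2 + 5*z + (3.0/2)*(-0.1067 - z + 0.2)^2
FOC: (2*5 + 3.0)*z = -5 + 3.0*(-0.1067 + 0.2)
z^{k+1} = -0.3631
Step 3: u-update.
u^{k+1} = 0.2 - 0.1067 + 0.3631 = 0.4564
Step 4: Primal residual = |-0.1067 + 0.3631| = 0.2564


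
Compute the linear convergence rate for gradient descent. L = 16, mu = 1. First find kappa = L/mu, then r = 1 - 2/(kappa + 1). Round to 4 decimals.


Step 1: Compute the condition number.
kappa = L/mu = 16/1 = 16.0
Step 2: Compute the convergence rate.
r = 1 - 2/(kappa + 1) = 1 - 2*mu/(L + mu) = (L - mu)/(L + mu) = 15/17 = 0.8824


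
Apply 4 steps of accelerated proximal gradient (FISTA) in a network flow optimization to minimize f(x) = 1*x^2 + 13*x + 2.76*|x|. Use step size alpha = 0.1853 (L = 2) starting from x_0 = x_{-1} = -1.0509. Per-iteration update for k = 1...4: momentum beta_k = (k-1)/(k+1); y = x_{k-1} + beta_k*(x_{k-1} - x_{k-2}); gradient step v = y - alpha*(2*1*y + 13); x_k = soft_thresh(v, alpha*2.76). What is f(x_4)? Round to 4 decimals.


FISTA on f(x) = 1*x^2 + 13*x + 2.76*|x|
L = 2, alpha = 0.1853
Iteration 1: beta = 0.0, y = -1.0509 + 0.0*(-1.0509 + 1.0509) = -1.0509
  grad(y) = 10.8982, v = y - alpha*grad = -3.0703
  prox(v) = soft_thresh(-3.0703, 0.5114) = -2.5589
Iteration 2: beta = 0.3333, y = -2.5589 + 0.3333*(-2.5589 + 1.0509) = -3.0616
  grad(y) = 6.8768, v = y - alpha*grad = -4.3359
  prox(v) = soft_thresh(-4.3359, 0.5114) = -3.8244
Iteration 3: beta = 0.5, y = -3.8244 + 0.5*(-3.8244 + 2.5589) = -4.4572
  grad(y) = 4.0856, v = y - alpha*grad = -5.2143
  prox(v) = soft_thresh(-5.2143, 0.5114) = -4.7028
Iteration 4: beta = 0.6, y = -4.7028 + 0.6*(-4.7028 + 3.8244) = -5.2299
  grad(y) = 2.5403, v = y - alpha*grad = -5.7006
  prox(v) = soft_thresh(-5.7006, 0.5114) = -5.1891
f(x_4) = 1*(-5.1891)^2 + 13*(-5.1891) + 2.76*|-5.1891| = -26.2096


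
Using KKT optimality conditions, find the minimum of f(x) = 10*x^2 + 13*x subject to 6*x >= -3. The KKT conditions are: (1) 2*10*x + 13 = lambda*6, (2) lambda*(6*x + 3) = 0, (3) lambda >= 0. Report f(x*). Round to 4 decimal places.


Step 1: Try lambda = 0 (constraint inactive).
x_unc = -13/(2*10) = -0.65
Check: 6*-0.65 = -3.9 < -3 -- violated!
Step 2: Constraint must be active: 6*x = -3
x* = -3/6 = -0.5
lambda = (2*10*(-0.5) + 13)/6 = 0.5
Step 3: Compute optimal value.
f(x*) = 10*(-0.5)^2 + 13*(-0.5) = -4.0


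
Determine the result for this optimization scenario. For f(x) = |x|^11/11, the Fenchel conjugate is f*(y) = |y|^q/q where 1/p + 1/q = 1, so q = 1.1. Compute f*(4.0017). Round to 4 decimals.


The conjugate exponent q satisfies 1/p + 1/q = 1.
p = 11, so q = 11/(11 - 1) = 1.1
|y|^q = 4.0017^1.1 = 4.5969
f*(4.0017) = 4.5969 / 1.1 = 4.179


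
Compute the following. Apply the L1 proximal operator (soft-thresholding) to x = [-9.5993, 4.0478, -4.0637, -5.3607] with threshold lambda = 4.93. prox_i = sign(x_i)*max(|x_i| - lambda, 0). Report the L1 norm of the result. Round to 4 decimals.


Soft-thresholding with lambda = 4.93:
prox(-9.5993) = sign(-9.5993)*max(|-9.5993| - 4.93, 0) = -4.6693
prox(4.0478) = sign(4.0478)*max(|4.0478| - 4.93, 0) = 0.0
prox(-4.0637) = sign(-4.0637)*max(|-4.0637| - 4.93, 0) = 0.0
prox(-5.3607) = sign(-5.3607)*max(|-5.3607| - 4.93, 0) = -0.4307
prox(x) = [-4.6693, 0.0, 0.0, -0.4307]
||prox(x)||_1 = 4.6693 + 0.0 + 0.0 + 0.4307 = 5.1


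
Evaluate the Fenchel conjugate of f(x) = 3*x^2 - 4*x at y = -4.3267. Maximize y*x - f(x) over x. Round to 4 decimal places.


f*(y) = sup_x {y*x - a*x^2 - b*x} = sup_x {(y-b)*x - a*x^2}
FOC: (y - b) - 2a*x = 0 => x* = (y - b)/(2a)
x* = (-4.3267 + 4)/(2*3) = -0.0545
f*(-4.3267) = (y-b)^2/(4a) = (-4.3267 + 4)^2/(4*3)
= 0.1067/12 = 0.0089


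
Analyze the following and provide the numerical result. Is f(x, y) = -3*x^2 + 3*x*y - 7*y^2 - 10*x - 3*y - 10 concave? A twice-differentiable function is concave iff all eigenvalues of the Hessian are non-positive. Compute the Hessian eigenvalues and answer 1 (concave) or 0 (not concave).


The Hessian of f(x,y) = -3*x^2 + 3*x*y - 7*y^2 - 10*x - 3*y - 10 is:
H = [[-6, 3], [3, -14]]
Trace = -6 - 14 = -20
Determinant = -6*-14 - (3)^2 = 75
Discriminant = (-20)^2 - 4*75 = 100.0
Eigenvalues: lambda_1 = -15.0, lambda_2 = -5.0
The function is concave.

1


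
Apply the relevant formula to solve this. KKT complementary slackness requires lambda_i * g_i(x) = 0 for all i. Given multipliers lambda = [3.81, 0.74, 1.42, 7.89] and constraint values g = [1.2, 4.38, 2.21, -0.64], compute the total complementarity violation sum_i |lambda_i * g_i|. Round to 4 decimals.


KKT complementary slackness check:
lambda_1 * g_1 = 3.81 * 1.2 = 4.572
lambda_2 * g_2 = 0.74 * 4.38 = 3.2412
lambda_3 * g_3 = 1.42 * 2.21 = 3.1382
lambda_4 * g_4 = 7.89 * -0.64 = -5.0496
Total violation = 4.572 + 3.2412 + 3.1382 + 5.0496 = 16.001


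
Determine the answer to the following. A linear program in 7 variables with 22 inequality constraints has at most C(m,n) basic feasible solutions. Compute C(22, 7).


Each vertex corresponds to some choice of n active constraints out of m, so the number of vertices is at most C(m, n) = m! / (n!(m-n)!).
m = 22, n = 7
Numerator: 22 * 21 * 20 * 19 * 18 * 17 * 16
Denominator: 7! = 5040
C(22, 7) = 170544


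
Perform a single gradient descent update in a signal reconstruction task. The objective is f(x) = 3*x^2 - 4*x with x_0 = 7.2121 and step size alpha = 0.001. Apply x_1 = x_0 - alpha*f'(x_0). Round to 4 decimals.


We compute the gradient at x_0 and apply the update.
f'(x) = 6*x - 4
f'(7.2121) = 6*7.2121 - 4 = 39.2726
x_1 = 7.2121 - 0.001*39.2726 = 7.1728


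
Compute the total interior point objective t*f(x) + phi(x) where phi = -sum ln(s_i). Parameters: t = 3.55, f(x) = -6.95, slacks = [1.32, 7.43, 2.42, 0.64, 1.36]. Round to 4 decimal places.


Step 1: Compute log-barrier.
ln values: [0.2776, 2.0055, 0.8838, -0.4463, 0.3075]
phi = -(0.2776 + 2.0055 + 0.8838 - 0.4463 + 0.3075) = -3.0281
Step 2: Compute augmented objective.
t*f(x) = 3.55*-6.95 = -24.6725
Total = -24.6725 - 3.0281 = -27.7006


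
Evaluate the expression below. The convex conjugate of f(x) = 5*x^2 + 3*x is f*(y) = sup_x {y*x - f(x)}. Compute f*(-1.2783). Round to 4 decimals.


f*(y) = sup_x {y*x - a*x^2 - b*x} = sup_x {(y-b)*x - a*x^2}
FOC: (y - b) - 2a*x = 0 => x* = (y - b)/(2a)
x* = (-1.2783 - 3)/(2*5) = -0.4278
f*(-1.2783) = (y-b)^2/(4a) = (-1.2783 - 3)^2/(4*5)
= 18.3039/20 = 0.9152


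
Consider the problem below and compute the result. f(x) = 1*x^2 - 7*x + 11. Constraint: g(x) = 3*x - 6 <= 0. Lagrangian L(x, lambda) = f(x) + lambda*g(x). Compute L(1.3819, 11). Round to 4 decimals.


Step 1: Evaluate f(x).
f(1.3819) = 1*1.3819^2 - 7*1.3819 + 11 = 3.2363
Step 2: Evaluate g(x).
g(1.3819) = 3*1.3819 - 6 = -1.8543
Step 3: Compute Lagrangian.
L = 3.2363 + 11*-1.8543 = -17.161


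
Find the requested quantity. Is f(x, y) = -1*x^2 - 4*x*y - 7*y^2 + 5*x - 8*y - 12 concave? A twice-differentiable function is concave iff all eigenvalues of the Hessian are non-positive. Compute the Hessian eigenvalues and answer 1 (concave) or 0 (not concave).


The Hessian of f(x,y) = -1*x^2 - 4*x*y - 7*y^2 + 5*x - 8*y - 12 is:
H = [[-2, -4], [-4, -14]]
Trace = -2 - 14 = -16
Determinant = -2*-14 - (-4)^2 = 12
Discriminant = (-16)^2 - 4*12 = 208.0
Eigenvalues: lambda_1 = -15.2111, lambda_2 = -0.7889
The function is concave.

1


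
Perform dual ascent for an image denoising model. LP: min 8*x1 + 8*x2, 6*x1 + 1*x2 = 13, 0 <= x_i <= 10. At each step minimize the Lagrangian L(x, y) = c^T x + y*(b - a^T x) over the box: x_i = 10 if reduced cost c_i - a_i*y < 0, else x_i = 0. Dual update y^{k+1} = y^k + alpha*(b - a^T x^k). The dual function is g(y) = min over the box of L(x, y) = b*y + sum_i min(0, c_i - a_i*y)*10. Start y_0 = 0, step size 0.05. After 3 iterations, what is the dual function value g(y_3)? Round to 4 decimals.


Dual ascent for LP: min 8*x1 + 8*x2, 6*x1 + 1*x2 = 13, 0 <= x_i <= 10
Step 1: y^k = 0.0, reduced costs: (8.0, 8.0)
  x^k = (0.0, 0.0), subgradient = b - a^T x = 13.0
  y^{k+1} = 0.0 + 0.05*13.0 = 0.65
Step 2: y^k = 0.65, reduced costs: (4.1, 7.35)
  x^k = (0.0, 0.0), subgradient = b - a^T x = 13.0
  y^{k+1} = 0.65 + 0.05*13.0 = 1.3
Step 3: y^k = 1.3, reduced costs: (0.2, 6.7)
  x^k = (0.0, 0.0), subgradient = b - a^T x = 13.0
  y^{k+1} = 1.3 + 0.05*13.0 = 1.95
Dual objective at y_3 = 1.95: reduced costs (-3.7, 6.05), box minimizer x = (10.0, 0.0)
g(y_3) = b*y + (c1 - a1*y)*x1 + (c2 - a2*y)*x2 = 13*1.95 + (-3.7)*10.0 + 6.05*0.0 = 25.35 - 37.0 + 0.0 = -11.65


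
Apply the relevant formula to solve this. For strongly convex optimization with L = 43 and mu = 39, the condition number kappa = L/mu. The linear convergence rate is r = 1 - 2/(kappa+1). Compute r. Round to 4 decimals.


Step 1: Compute the condition number.
kappa = L/mu = 43/39 = 1.1026
Step 2: Compute the convergence rate.
r = 1 - 2/(kappa + 1) = 1 - 2*mu/(L + mu) = (L - mu)/(L + mu) = 4/82 = 0.0488


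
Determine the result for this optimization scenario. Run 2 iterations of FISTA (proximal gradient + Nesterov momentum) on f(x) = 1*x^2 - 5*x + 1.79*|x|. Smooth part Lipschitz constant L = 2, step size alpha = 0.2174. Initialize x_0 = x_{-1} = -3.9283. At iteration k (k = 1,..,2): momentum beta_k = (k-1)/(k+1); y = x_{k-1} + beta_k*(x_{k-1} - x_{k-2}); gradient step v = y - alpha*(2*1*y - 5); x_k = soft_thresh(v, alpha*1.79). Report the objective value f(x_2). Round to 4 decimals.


FISTA on f(x) = 1*x^2 - 5*x + 1.79*|x|
L = 2, alpha = 0.2174
Iteration 1: beta = 0.0, y = -3.9283 + 0.0*(-3.9283 + 3.9283) = -3.9283
  grad(y) = -12.8566, v = y - alpha*grad = -1.1333
  prox(v) = soft_thresh(-1.1333, 0.3891) = -0.7441
Iteration 2: beta = 0.3333, y = -0.7441 + 0.3333*(-0.7441 + 3.9283) = 0.3173
  grad(y) = -4.3655, v = y - alpha*grad = 1.2663
  prox(v) = soft_thresh(1.2663, 0.3891) = 0.8772
f(x_2) = 1*0.8772^2 - 5*0.8772 + 1.79*|0.8772| = -2.0463


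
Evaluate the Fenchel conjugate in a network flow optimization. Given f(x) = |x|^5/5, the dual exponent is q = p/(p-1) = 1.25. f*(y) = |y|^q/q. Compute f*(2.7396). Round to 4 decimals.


The conjugate exponent q satisfies 1/p + 1/q = 1.
p = 5, so q = 5/(5 - 1) = 1.25
|y|^q = 2.7396^1.25 = 3.5246
f*(2.7396) = 3.5246 / 1.25 = 2.8197


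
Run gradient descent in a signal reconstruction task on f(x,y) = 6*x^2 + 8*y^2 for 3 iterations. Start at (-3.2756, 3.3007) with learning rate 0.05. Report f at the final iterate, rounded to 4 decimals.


Gradient descent on f(x,y) = 6*x^2 + 8*y^2.
Starting point: (-3.2756, 3.3007), alpha = 0.05
Step 1: grad_x = 2*6*-3.2756 = -39.3072, grad_y = 2*8*3.3007 = 52.8112
  x_1 = -3.2756 - 0.05*-39.3072 = -1.3102
  y_1 = 3.3007 - 0.05*52.8112 = 0.6601
Step 2: grad_x = 2*6*-1.3102 = -15.7229, grad_y = 2*8*0.6601 = 10.5622
  x_2 = -1.3102 - 0.05*-15.7229 = -0.5241
  y_2 = 0.6601 - 0.05*10.5622 = 0.132
Step 3: grad_x = 2*6*-0.5241 = -6.2892, grad_y = 2*8*0.132 = 2.1124
  x_3 = -0.5241 - 0.05*-6.2892 = -0.2096
  y_3 = 0.132 - 0.05*2.1124 = 0.0264
f(-0.2096, 0.0264) = 6*(-0.2096)^2 + 8*0.0264^2 = 0.2693


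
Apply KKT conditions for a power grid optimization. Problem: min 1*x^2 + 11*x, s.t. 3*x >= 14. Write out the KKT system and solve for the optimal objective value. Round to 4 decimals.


Step 1: Try lambda = 0 (constraint inactive).
x_unc = -11/(2*1) = -5.5
Check: 3*-5.5 = -16.5 < 14 -- violated!
Step 2: Constraint must be active: 3*x = 14
x* = 14/3 = 4.6667 (rounded; the exact value 14/3 is used below)
lambda = (2*1*(14/3) + 11)/3 = 6.7778
Step 3: Compute optimal value.
f(x*) = 1*(14/3)^2 + 11*(14/3) = 73.1111


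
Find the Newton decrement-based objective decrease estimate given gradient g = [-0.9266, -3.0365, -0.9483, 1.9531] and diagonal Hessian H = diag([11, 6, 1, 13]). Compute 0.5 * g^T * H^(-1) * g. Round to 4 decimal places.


Step 1: H is diagonal, so H^(-1) * g = [-0.0842, -0.5061, -0.9483, 0.1502].
Step 2: g^T H^(-1) g = sum_i g_i^2 / H_ii
  = (-0.9266)^2/11 + (-3.0365)^2/6 + (-0.9483)^2/1 + (1.9531)^2/13
  = 0.0781 + 1.5367 + 0.8993 + 0.2934 = 2.8075
Step 3: Objective decrease = 0.5 * g^T H^(-1) g = 1.4037


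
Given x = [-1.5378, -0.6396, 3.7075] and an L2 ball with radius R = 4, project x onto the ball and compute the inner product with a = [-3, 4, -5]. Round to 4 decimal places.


Step 1: Compute ||x|| (intermediates to 6 decimals).
||x|| = sqrt((-1.5378)^2 + (-0.6396)^2 + 3.7075^2) = 4.064415
Step 2: Project.
Since ||x|| > R, scale = R/||x|| = 4/4.064415 = 0.984151, proj(x) = scale * x
proj(x) = [-1.513427, -0.629463, 3.64874]
Step 3: Dot product.
a^T * proj(x) = -3*(-1.513427) + 4*(-0.629463) - 5*3.64874 = -16.2213


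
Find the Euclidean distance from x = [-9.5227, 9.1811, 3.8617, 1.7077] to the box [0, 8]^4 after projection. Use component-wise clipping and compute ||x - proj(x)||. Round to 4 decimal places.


Project each component onto [0, 8].
clip(-9.5227) = 0.0, clip(9.1811) = 8.0, clip(3.8617) = 3.8617, clip(1.7077) = 1.7077
Projection = [0.0, 8.0, 3.8617, 1.7077]
Squared diffs: [90.6818, 1.395, 0.0, 0.0]
Distance = sqrt(92.0768) = 9.5957


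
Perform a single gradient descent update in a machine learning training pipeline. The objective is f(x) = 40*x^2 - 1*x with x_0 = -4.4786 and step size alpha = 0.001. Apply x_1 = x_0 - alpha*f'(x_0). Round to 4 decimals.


We compute the gradient at x_0 and apply the update.
f'(x) = 80*x - 1
f'(-4.4786) = 80*-4.4786 - 1 = -359.288
x_1 = -4.4786 - 0.001*-359.288 = -4.1193


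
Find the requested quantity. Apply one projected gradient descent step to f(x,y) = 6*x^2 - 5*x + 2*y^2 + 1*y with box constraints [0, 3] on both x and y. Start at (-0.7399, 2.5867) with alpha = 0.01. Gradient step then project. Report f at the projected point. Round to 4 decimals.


Step 1: Compute gradient at (-0.7399, 2.5867).
grad_x = 2*6*-0.7399 - 5 = -13.8788
grad_y = 2*2*2.5867 + 1 = 11.3468
Step 2: Gradient step.
x_raw = -0.7399 - 0.01*-13.8788 = -0.6011
y_raw = 2.5867 - 0.01*11.3468 = 2.4732
Step 3: Project onto [0, 3].
x_proj = clip(-0.6011) = 0.0
y_proj = clip(2.4732) = 2.4732
Step 4: Evaluate f.
f(0.0, 2.4732) = 14.707


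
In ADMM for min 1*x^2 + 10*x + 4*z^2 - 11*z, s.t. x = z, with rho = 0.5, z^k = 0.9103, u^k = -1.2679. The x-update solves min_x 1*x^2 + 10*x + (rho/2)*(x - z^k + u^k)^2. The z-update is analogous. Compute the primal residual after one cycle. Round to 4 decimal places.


ADMM iteration with rho = 0.5, z^k = 0.9103, u^k = -1.2679
Step 1: x-update.
Minimize 1*x^2 + 10*x + (0.5/2)*(x - 0.9103 - 1.2679)^2
FOC: (2*1 + 0.5)*x = -10 + 0.5*(0.9103 + 1.2679)
x^{k+1} = -3.5644
Step 2: z-update.
Minimize 4*z^2 - 11*z + (0.5/2)*(-3.5644 - z - 1.2679)^2
FOC: (2*4 + 0.5)*z = 11 + 0.5*(-3.5644 - 1.2679)
z^{k+1} = 1.0099
Step 3: u-update.
u^{k+1} = -1.2679 - 3.5644 - 1.0099 = -5.8421
Step 4: Primal residual = |-3.5644 - 1.0099| = 4.5742


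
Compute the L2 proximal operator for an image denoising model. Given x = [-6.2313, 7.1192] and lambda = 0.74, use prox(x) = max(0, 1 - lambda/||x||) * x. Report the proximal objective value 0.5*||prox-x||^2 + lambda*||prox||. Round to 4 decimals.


Step 1: Compute ||x||.
||x|| = 9.4611
Step 2: Compute scaling factor.
scale = max(0, 1 - 0.74/9.4611) = 0.9218
Step 3: prox(x) = [-5.7439, 6.5624]
||prox(x)|| = 8.7211
Step 4: Proximal objective.
0.5*||prox-x||^2 = 0.2738
lambda*||prox|| = 6.4536
Total = 6.7274


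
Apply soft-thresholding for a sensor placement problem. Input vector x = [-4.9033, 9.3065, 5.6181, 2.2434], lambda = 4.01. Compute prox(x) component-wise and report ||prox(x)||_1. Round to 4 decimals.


Soft-thresholding with lambda = 4.01:
prox(-4.9033) = sign(-4.9033)*max(|-4.9033| - 4.01, 0) = -0.8933
prox(9.3065) = sign(9.3065)*max(|9.3065| - 4.01, 0) = 5.2965
prox(5.6181) = sign(5.6181)*max(|5.6181| - 4.01, 0) = 1.6081
prox(2.2434) = sign(2.2434)*max(|2.2434| - 4.01, 0) = 0.0
prox(x) = [-0.8933, 5.2965, 1.6081, 0.0]
||prox(x)||_1 = 0.8933 + 5.2965 + 1.6081 + 0.0 = 7.7979


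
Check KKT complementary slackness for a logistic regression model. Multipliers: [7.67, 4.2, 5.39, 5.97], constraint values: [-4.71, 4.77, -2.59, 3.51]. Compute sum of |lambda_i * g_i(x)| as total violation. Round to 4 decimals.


KKT complementary slackness check:
lambda_1 * g_1 = 7.67 * -4.71 = -36.1257
lambda_2 * g_2 = 4.2 * 4.77 = 20.034
lambda_3 * g_3 = 5.39 * -2.59 = -13.9601
lambda_4 * g_4 = 5.97 * 3.51 = 20.9547
Total violation = 36.1257 + 20.034 + 13.9601 + 20.9547 = 91.0745


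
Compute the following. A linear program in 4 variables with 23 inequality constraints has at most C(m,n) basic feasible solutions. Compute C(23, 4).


Each vertex corresponds to some choice of n active constraints out of m, so the number of vertices is at most C(m, n) = m! / (n!(m-n)!).
m = 23, n = 4
Numerator: 23 * 22 * 21 * 20
Denominator: 4! = 24
C(23, 4) = 8855


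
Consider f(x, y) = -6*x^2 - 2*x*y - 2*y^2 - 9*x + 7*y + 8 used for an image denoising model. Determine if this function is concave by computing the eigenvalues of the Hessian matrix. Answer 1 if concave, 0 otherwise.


The Hessian of f(x,y) = -6*x^2 - 2*x*y - 2*y^2 - 9*x + 7*y + 8 is:
H = [[-12, -2], [-2, -4]]
Trace = -12 - 4 = -16
Determinant = -12*-4 - (-2)^2 = 44
Discriminant = (-16)^2 - 4*44 = 80.0
Eigenvalues: lambda_1 = -12.4721, lambda_2 = -3.5279
The function is concave.

1


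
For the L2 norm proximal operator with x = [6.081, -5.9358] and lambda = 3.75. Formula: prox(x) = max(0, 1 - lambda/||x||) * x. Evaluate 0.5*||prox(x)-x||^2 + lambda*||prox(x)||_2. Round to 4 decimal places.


Step 1: Compute ||x||.
||x|| = 8.4978
Step 2: Compute scaling factor.
scale = max(0, 1 - 3.75/8.4978) = 0.5587
Step 3: prox(x) = [3.3975, -3.3164]
||prox(x)|| = 4.7478
Step 4: Proximal objective.
0.5*||prox-x||^2 = 7.0313
lambda*||prox|| = 17.8043
Total = 24.8354


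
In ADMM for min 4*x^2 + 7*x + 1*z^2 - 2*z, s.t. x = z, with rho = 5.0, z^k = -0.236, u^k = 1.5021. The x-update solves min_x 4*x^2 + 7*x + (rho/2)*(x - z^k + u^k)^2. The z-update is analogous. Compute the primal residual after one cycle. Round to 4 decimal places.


ADMM iteration with rho = 5.0, z^k = -0.236, u^k = 1.5021
Step 1: x-update.
Minimize 4*x^2 + 7*x + (5.0/2)*(x + 0.236 + 1.5021)^2
FOC: (2*4 + 5.0)*x = -7 + 5.0*(-0.236 - 1.5021)
x^{k+1} = -1.207
Step 2: z-update.
Minimize 1*z^2 - 2*z + (5.0/2)*(-1.207 - z + 1.5021)^2
FOC: (2*1 + 5.0)*z = 2 + 5.0*(-1.207 + 1.5021)
z^{k+1} = 0.4965
Step 3: u-update.
u^{k+1} = 1.5021 - 1.207 - 0.4965 = -0.2014
Step 4: Primal residual = |-1.207 - 0.4965| = 1.7035


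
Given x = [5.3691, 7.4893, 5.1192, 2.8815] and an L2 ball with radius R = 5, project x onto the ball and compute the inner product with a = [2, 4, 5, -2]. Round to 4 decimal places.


Step 1: Compute ||x|| (intermediates to 6 decimals).
||x|| = sqrt(5.3691^2 + 7.4893^2 + 5.1192^2 + 2.8815^2) = 10.928225
Step 2: Project.
Since ||x|| > R, scale = R/||x|| = 5/10.928225 = 0.457531, proj(x) = scale * x
proj(x) = [2.45653, 3.426587, 2.342193, 1.318376]
Step 3: Dot product.
a^T * proj(x) = 2*2.45653 + 4*3.426587 + 5*2.342193 - 2*1.318376 = 27.6936


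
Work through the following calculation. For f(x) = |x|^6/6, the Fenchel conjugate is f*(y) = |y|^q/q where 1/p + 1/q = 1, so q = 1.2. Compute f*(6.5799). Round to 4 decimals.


The conjugate exponent q satisfies 1/p + 1/q = 1.
p = 6, so q = 6/(6 - 1) = 1.2
|y|^q = 6.5799^1.2 = 9.591
f*(6.5799) = 9.591 / 1.2 = 7.9925


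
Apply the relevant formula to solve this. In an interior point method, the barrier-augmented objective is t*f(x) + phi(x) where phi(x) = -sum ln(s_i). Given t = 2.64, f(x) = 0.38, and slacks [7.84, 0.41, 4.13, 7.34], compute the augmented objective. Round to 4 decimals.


Step 1: Compute log-barrier.
ln values: [2.0592, -0.8916, 1.4183, 1.9933]
phi = -(2.0592 - 0.8916 + 1.4183 + 1.9933) = -4.5793
Step 2: Compute augmented objective.
t*f(x) = 2.64*0.38 = 1.0032
Total = 1.0032 - 4.5793 = -3.5761


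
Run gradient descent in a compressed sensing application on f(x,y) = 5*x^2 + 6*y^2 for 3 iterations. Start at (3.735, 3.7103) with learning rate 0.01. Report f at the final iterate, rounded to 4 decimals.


Gradient descent on f(x,y) = 5*x^2 + 6*y^2.
Starting point: (3.735, 3.7103), alpha = 0.01
Step 1: grad_x = 2*5*3.735 = 37.35, grad_y = 2*6*3.7103 = 44.5236
  x_1 = 3.735 - 0.01*37.35 = 3.3615
  y_1 = 3.7103 - 0.01*44.5236 = 3.2651
Step 2: grad_x = 2*5*3.3615 = 33.615, grad_y = 2*6*3.2651 = 39.1808
  x_2 = 3.3615 - 0.01*33.615 = 3.0254
  y_2 = 3.2651 - 0.01*39.1808 = 2.8733
Step 3: grad_x = 2*5*3.0254 = 30.2535, grad_y = 2*6*2.8733 = 34.4791
  x_3 = 3.0254 - 0.01*30.2535 = 2.7228
  y_3 = 2.8733 - 0.01*34.4791 = 2.5285
f(2.7228, 2.5285) = 5*2.7228^2 + 6*2.5285^2 = 75.4274


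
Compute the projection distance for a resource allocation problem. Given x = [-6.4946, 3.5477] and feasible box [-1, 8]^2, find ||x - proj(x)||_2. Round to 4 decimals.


Project each component onto [-1, 8].
clip(-6.4946) = -1.0, clip(3.5477) = 3.5477
Projection = [-1.0, 3.5477]
Squared diffs: [30.1906, 0.0]
Distance = sqrt(30.1906) = 5.4946


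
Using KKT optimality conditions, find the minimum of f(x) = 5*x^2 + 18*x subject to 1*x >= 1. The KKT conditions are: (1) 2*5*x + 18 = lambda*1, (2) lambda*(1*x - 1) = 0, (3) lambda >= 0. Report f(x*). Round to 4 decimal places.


Step 1: Try lambda = 0 (constraint inactive).
x_unc = -18/(2*5) = -1.8
Check: 1*-1.8 = -1.8 < 1 -- violated!
Step 2: Constraint must be active: 1*x = 1
x* = 1/1 = 1.0
lambda = (2*5*1.0 + 18)/1 = 28.0
Step 3: Compute optimal value.
f(x*) = 5*1.0^2 + 18*1.0 = 23.0


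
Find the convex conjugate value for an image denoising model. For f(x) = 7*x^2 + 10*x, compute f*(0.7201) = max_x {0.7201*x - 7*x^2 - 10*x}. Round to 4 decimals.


f*(y) = sup_x {y*x - a*x^2 - b*x} = sup_x {(y-b)*x - a*x^2}
FOC: (y - b) - 2a*x = 0 => x* = (y - b)/(2a)
x* = (0.7201 - 10)/(2*7) = -0.6629
f*(0.7201) = (y-b)^2/(4a) = (0.7201 - 10)^2/(4*7)
= 86.1165/28 = 3.0756


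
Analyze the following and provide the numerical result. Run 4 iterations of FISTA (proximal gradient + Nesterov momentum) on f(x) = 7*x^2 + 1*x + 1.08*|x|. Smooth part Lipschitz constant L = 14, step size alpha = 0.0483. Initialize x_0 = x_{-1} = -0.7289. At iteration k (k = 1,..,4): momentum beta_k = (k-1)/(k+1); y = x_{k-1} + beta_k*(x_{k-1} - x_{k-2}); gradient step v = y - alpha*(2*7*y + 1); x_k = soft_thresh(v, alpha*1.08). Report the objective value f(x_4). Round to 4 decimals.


FISTA on f(x) = 7*x^2 + 1*x + 1.08*|x|
L = 14, alpha = 0.0483
Iteration 1: beta = 0.0, y = -0.7289 + 0.0*(-0.7289 + 0.7289) = -0.7289
  grad(y) = -9.2046, v = y - alpha*grad = -0.2843
  prox(v) = soft_thresh(-0.2843, 0.0522) = -0.2322
Iteration 2: beta = 0.3333, y = -0.2322 + 0.3333*(-0.2322 + 0.7289) = -0.0666
  grad(y) = 0.068, v = y - alpha*grad = -0.0699
  prox(v) = soft_thresh(-0.0699, 0.0522) = -0.0177
Iteration 3: beta = 0.5, y = -0.0177 + 0.5*(-0.0177 + 0.2322) = 0.0895
  grad(y) = 2.2535, v = y - alpha*grad = -0.0193
  prox(v) = soft_thresh(-0.0193, 0.0522) = 0.0
Iteration 4: beta = 0.6, y = 0.0 + 0.6*(0.0 + 0.0177) = 0.0106
  grad(y) = 1.1486, v = y - alpha*grad = -0.0449
  prox(v) = soft_thresh(-0.0449, 0.0522) = 0.0
f(x_4) = 7*0.0^2 + 1*0.0 + 1.08*|0.0| = 0.0


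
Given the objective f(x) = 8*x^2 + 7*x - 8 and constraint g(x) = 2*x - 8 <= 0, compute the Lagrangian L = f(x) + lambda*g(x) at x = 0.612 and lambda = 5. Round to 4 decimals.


Step 1: Evaluate f(x).
f(0.612) = 8*0.612^2 + 7*0.612 - 8 = -0.7196
Step 2: Evaluate g(x).
g(0.612) = 2*0.612 - 8 = -6.776
Step 3: Compute Lagrangian.
L = -0.7196 + 5*-6.776 = -34.5996
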